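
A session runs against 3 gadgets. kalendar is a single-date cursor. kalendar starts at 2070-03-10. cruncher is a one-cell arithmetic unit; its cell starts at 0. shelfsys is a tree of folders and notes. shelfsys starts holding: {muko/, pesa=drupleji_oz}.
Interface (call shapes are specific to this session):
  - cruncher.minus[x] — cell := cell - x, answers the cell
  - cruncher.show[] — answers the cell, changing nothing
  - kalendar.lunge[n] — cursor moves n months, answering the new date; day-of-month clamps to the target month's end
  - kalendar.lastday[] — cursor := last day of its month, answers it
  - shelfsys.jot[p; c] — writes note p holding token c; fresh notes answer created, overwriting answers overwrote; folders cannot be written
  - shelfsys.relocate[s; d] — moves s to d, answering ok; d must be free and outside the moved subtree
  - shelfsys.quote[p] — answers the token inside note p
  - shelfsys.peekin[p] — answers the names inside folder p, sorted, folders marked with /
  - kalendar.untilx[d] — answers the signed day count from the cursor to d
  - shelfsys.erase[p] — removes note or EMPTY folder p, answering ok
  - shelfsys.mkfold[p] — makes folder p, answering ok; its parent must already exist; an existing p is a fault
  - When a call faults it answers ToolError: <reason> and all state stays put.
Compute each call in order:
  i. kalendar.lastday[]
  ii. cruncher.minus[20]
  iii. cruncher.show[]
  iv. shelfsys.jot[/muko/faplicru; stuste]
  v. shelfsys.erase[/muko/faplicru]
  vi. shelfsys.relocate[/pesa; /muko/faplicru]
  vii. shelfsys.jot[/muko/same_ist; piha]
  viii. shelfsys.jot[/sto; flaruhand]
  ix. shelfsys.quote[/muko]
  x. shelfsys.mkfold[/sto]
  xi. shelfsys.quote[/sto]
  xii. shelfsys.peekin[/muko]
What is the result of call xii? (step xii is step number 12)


! kalendar.lastday() => 2070-03-31
! cruncher.minus(20) => -20
! cruncher.show() => -20
! shelfsys.jot(/muko/faplicru, stuste) => created
! shelfsys.erase(/muko/faplicru) => ok
! shelfsys.relocate(/pesa, /muko/faplicru) => ok
! shelfsys.jot(/muko/same_ist, piha) => created
! shelfsys.jot(/sto, flaruhand) => created
! shelfsys.quote(/muko) => ToolError: is a directory
! shelfsys.mkfold(/sto) => ToolError: exists
! shelfsys.quote(/sto) => flaruhand
! shelfsys.peekin(/muko) => [faplicru, same_ist]

Answer: [faplicru, same_ist]


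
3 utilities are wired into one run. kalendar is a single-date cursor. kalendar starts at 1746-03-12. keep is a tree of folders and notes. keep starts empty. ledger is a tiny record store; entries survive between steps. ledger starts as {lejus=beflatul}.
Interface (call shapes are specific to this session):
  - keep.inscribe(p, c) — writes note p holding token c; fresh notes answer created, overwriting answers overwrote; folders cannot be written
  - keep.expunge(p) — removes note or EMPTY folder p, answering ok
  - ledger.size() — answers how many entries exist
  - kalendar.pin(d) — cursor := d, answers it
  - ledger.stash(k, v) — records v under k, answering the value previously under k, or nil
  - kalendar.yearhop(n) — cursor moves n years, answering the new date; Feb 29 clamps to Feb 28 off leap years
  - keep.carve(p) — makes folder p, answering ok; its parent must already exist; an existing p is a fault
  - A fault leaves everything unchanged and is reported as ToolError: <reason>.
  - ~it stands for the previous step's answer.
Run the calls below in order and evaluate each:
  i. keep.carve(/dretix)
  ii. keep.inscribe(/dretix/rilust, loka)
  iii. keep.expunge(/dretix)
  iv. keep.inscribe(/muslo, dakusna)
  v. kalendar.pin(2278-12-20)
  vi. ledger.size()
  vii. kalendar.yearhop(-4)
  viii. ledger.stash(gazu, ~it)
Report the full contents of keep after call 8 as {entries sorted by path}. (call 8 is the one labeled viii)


Answer: {dretix/, dretix/rilust=loka, muslo=dakusna}

Derivation:
> carve p→/dretix
  ok
> inscribe p→/dretix/rilust c→loka
  created
> expunge p→/dretix
  ToolError: not empty
> inscribe p→/muslo c→dakusna
  created
> pin d→2278-12-20
  2278-12-20
> size
  1
> yearhop n→-4
  2274-12-20
> stash k→gazu v→~it
  nil


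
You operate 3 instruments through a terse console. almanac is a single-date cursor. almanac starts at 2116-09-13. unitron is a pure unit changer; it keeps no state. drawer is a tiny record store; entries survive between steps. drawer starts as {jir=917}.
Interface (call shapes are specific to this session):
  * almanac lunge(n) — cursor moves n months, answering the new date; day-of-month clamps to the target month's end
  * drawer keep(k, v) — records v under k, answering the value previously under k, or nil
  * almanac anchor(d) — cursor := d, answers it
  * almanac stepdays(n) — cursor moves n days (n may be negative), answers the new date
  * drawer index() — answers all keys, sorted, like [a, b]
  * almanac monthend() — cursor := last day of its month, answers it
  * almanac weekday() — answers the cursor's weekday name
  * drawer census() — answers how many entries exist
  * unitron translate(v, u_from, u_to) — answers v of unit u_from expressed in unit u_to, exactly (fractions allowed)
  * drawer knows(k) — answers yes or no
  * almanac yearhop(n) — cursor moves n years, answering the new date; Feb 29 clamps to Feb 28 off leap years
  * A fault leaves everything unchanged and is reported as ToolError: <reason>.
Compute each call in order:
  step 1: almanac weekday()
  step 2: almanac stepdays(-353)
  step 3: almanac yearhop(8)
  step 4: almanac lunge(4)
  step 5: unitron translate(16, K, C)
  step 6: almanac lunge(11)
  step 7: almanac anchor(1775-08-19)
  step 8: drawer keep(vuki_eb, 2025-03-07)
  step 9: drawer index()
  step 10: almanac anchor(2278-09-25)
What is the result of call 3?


I call almanac weekday, which returns Sunday.
I invoke almanac stepdays passing n: -353, giving 2115-09-26.
Invoking almanac yearhop passing n: 8, which returns 2123-09-26.
I use almanac lunge passing n: 4, giving 2124-01-26.
Using unitron translate passing v: 16, u_from: K, u_to: C, which returns -5143/20.
Next I call almanac lunge passing n: 11, → 2124-12-26.
I try almanac anchor passing d: 1775-08-19, yielding 1775-08-19.
I run drawer keep passing k: vuki_eb, v: 2025-03-07, — result: nil.
Using drawer index, which returns [jir, vuki_eb].
Calling almanac anchor passing d: 2278-09-25, — result: 2278-09-25.

Answer: 2123-09-26


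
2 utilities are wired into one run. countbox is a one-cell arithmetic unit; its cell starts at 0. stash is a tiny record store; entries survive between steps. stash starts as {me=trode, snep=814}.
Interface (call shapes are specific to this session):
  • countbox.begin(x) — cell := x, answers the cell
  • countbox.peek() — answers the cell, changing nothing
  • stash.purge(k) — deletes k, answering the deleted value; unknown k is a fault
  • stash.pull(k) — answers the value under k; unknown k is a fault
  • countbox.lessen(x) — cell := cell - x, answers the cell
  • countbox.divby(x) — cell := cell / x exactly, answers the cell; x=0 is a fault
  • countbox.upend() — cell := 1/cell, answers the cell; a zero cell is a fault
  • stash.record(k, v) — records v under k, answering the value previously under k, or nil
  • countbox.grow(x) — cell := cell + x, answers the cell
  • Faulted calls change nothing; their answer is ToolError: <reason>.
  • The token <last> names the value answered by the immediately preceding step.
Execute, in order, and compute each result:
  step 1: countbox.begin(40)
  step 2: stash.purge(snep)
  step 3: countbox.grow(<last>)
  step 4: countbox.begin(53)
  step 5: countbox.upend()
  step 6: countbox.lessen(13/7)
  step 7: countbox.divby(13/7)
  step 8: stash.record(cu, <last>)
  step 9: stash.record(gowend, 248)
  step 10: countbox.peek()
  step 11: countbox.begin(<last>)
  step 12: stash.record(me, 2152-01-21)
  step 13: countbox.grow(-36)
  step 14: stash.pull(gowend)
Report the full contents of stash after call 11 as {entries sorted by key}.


! begin(x=40) => 40
! purge(k=snep) => 814
! grow(x=<last>) => 854
! begin(x=53) => 53
! upend() => 1/53
! lessen(x=13/7) => -682/371
! divby(x=13/7) => -682/689
! record(k=cu, v=<last>) => nil
! record(k=gowend, v=248) => nil
! peek() => -682/689
! begin(x=<last>) => -682/689
! record(k=me, v=2152-01-21) => trode
! grow(x=-36) => -25486/689
! pull(k=gowend) => 248

Answer: {cu=-682/689, gowend=248, me=trode}


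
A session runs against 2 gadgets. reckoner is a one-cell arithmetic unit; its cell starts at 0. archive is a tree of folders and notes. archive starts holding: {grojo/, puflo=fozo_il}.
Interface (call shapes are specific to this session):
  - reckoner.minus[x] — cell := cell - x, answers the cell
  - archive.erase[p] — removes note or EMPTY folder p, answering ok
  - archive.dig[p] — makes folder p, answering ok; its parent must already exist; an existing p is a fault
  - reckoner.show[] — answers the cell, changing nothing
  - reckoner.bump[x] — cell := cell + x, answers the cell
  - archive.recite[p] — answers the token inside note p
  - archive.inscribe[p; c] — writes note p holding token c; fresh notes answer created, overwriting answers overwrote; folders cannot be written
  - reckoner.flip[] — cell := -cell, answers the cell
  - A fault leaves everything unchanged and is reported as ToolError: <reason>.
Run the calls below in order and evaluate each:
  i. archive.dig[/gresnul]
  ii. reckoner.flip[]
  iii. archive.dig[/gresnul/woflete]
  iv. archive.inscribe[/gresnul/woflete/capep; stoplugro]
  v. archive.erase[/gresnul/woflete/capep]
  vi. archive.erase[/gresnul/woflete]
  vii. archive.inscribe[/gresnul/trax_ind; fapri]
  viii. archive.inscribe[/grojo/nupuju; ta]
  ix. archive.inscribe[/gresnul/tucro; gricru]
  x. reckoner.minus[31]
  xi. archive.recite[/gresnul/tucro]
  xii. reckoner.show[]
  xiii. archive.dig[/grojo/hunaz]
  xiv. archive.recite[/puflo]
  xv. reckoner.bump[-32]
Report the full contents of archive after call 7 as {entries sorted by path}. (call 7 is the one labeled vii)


Answer: {gresnul/, gresnul/trax_ind=fapri, grojo/, puflo=fozo_il}

Derivation:
> archive.dig /gresnul
= ok
> reckoner.flip
= 0
> archive.dig /gresnul/woflete
= ok
> archive.inscribe /gresnul/woflete/capep stoplugro
= created
> archive.erase /gresnul/woflete/capep
= ok
> archive.erase /gresnul/woflete
= ok
> archive.inscribe /gresnul/trax_ind fapri
= created
> archive.inscribe /grojo/nupuju ta
= created
> archive.inscribe /gresnul/tucro gricru
= created
> reckoner.minus 31
= -31
> archive.recite /gresnul/tucro
= gricru
> reckoner.show
= -31
> archive.dig /grojo/hunaz
= ok
> archive.recite /puflo
= fozo_il
> reckoner.bump -32
= -63


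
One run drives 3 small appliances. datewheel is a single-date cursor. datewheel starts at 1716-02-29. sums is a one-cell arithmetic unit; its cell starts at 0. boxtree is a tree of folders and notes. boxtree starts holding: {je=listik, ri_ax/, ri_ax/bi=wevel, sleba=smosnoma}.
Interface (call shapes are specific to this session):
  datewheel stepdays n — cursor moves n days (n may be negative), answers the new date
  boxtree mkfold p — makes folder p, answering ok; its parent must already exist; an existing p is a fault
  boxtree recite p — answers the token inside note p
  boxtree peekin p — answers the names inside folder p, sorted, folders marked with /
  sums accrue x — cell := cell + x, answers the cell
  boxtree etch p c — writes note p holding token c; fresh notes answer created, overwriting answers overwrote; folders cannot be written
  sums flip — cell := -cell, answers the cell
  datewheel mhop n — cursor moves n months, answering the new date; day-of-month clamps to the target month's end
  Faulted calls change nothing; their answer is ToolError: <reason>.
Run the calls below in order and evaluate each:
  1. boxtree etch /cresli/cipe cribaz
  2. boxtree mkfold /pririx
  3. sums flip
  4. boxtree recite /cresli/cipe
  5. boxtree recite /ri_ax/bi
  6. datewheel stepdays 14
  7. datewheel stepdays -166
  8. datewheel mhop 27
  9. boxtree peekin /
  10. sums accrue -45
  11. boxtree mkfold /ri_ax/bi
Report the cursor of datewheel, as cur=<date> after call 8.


Act: boxtree etch[/cresli/cipe; cribaz]
Obs: ToolError: no parent
Act: boxtree mkfold[/pririx]
Obs: ok
Act: sums flip[]
Obs: 0
Act: boxtree recite[/cresli/cipe]
Obs: ToolError: not found
Act: boxtree recite[/ri_ax/bi]
Obs: wevel
Act: datewheel stepdays[14]
Obs: 1716-03-14
Act: datewheel stepdays[-166]
Obs: 1715-09-30
Act: datewheel mhop[27]
Obs: 1717-12-30
Act: boxtree peekin[/]
Obs: [je, pririx/, ri_ax/, sleba]
Act: sums accrue[-45]
Obs: -45
Act: boxtree mkfold[/ri_ax/bi]
Obs: ToolError: exists

Answer: cur=1717-12-30


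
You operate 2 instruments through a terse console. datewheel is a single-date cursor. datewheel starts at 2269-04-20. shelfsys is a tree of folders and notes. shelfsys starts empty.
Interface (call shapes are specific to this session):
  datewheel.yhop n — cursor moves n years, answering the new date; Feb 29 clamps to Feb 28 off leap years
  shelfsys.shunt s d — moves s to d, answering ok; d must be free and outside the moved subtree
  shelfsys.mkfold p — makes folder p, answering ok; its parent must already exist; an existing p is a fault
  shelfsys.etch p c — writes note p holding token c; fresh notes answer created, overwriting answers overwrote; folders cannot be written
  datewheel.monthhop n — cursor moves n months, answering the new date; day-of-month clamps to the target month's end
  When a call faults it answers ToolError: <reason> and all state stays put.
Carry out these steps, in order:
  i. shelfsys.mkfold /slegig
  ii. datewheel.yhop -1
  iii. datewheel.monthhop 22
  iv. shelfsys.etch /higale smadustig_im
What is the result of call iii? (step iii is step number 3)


Answer: 2270-02-20

Derivation:
% shelfsys.mkfold p='/slegig'
:: ok
% datewheel.yhop n='-1'
:: 2268-04-20
% datewheel.monthhop n='22'
:: 2270-02-20
% shelfsys.etch p='/higale' c='smadustig_im'
:: created


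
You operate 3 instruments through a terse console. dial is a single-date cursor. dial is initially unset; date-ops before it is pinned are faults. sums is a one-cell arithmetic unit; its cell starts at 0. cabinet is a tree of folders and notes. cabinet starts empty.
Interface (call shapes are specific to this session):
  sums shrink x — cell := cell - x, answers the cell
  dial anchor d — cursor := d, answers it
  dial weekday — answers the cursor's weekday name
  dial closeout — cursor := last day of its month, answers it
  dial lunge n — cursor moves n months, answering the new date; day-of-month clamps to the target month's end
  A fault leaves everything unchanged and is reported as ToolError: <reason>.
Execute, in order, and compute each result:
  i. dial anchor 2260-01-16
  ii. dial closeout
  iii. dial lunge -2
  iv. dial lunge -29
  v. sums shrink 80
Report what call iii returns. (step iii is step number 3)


Step: dial anchor[2260-01-16]
Result: 2260-01-16
Step: dial closeout[]
Result: 2260-01-31
Step: dial lunge[-2]
Result: 2259-11-30
Step: dial lunge[-29]
Result: 2257-06-30
Step: sums shrink[80]
Result: -80

Answer: 2259-11-30


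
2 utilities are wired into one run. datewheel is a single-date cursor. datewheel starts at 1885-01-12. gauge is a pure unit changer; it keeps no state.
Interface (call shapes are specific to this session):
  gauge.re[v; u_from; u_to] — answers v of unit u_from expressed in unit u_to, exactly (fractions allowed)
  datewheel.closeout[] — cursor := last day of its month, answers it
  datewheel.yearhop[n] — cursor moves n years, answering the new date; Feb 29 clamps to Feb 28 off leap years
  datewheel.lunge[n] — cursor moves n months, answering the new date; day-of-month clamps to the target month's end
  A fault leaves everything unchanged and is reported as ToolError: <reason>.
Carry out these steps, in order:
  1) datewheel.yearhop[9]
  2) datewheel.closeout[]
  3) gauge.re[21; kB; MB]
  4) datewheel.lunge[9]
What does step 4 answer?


Answer: 1894-10-31

Derivation:
~$ datewheel.yearhop n→9
[out] 1894-01-12
~$ datewheel.closeout
[out] 1894-01-31
~$ gauge.re v→21 u_from→kB u_to→MB
[out] 21/1000
~$ datewheel.lunge n→9
[out] 1894-10-31


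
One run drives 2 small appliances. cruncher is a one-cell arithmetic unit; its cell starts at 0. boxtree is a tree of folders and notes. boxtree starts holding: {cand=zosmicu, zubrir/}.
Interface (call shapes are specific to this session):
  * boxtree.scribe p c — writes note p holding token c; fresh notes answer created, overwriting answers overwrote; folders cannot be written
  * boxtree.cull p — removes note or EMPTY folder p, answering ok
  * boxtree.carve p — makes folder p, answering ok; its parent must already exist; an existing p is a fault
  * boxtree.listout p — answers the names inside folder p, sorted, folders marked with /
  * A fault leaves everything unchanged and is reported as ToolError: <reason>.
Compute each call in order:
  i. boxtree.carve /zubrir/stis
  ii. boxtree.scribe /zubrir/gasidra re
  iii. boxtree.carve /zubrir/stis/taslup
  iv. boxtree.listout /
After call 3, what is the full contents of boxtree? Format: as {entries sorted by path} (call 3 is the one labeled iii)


Answer: {cand=zosmicu, zubrir/, zubrir/gasidra=re, zubrir/stis/, zubrir/stis/taslup/}

Derivation:
Using boxtree.carve with p: /zubrir/stis: ok.
Next I call boxtree.scribe with p: /zubrir/gasidra, c: re, which returns created.
Calling boxtree.carve with p: /zubrir/stis/taslup, and observe ok.
Now I run boxtree.listout with p: /, giving [cand, zubrir/].


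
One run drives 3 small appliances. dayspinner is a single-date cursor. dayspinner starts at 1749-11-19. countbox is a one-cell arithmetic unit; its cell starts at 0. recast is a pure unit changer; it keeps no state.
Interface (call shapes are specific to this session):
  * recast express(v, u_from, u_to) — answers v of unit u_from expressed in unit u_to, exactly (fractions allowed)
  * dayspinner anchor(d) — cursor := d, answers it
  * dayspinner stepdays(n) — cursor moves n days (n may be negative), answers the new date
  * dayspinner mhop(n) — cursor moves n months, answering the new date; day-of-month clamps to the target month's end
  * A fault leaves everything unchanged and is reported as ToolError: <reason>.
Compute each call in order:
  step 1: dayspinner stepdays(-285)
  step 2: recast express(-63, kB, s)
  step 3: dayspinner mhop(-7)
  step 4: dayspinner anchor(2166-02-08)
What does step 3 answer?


Answer: 1748-07-07

Derivation:
;; dayspinner stepdays(n→-285) => 1749-02-07
;; recast express(v→-63, u_from→kB, u_to→s) => ToolError: incompatible units
;; dayspinner mhop(n→-7) => 1748-07-07
;; dayspinner anchor(d→2166-02-08) => 2166-02-08


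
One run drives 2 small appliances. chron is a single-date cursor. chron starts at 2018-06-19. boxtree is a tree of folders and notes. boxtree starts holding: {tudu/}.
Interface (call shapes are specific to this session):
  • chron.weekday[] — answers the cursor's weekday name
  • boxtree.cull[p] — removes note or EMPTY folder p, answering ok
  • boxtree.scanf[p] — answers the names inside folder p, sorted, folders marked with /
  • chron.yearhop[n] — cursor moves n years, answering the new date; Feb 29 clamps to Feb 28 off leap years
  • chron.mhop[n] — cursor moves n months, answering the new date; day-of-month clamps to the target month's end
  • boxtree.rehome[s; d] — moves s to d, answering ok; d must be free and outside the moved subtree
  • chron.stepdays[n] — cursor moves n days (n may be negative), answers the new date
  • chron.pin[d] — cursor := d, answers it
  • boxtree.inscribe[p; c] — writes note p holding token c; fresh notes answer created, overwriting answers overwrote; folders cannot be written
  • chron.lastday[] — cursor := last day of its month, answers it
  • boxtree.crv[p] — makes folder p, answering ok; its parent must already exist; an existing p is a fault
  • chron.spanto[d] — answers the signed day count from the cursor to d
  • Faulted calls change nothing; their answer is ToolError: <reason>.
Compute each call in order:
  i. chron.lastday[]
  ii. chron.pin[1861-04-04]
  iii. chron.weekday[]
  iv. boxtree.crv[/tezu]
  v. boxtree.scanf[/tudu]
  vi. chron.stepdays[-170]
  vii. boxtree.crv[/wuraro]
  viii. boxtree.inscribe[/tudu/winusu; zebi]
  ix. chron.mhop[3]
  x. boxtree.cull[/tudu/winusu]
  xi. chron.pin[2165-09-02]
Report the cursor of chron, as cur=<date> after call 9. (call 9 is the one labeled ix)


>> lastday()
<< 2018-06-30
>> pin(d→1861-04-04)
<< 1861-04-04
>> weekday()
<< Thursday
>> crv(p→/tezu)
<< ok
>> scanf(p→/tudu)
<< []
>> stepdays(n→-170)
<< 1860-10-16
>> crv(p→/wuraro)
<< ok
>> inscribe(p→/tudu/winusu, c→zebi)
<< created
>> mhop(n→3)
<< 1861-01-16
>> cull(p→/tudu/winusu)
<< ok
>> pin(d→2165-09-02)
<< 2165-09-02

Answer: cur=1861-01-16


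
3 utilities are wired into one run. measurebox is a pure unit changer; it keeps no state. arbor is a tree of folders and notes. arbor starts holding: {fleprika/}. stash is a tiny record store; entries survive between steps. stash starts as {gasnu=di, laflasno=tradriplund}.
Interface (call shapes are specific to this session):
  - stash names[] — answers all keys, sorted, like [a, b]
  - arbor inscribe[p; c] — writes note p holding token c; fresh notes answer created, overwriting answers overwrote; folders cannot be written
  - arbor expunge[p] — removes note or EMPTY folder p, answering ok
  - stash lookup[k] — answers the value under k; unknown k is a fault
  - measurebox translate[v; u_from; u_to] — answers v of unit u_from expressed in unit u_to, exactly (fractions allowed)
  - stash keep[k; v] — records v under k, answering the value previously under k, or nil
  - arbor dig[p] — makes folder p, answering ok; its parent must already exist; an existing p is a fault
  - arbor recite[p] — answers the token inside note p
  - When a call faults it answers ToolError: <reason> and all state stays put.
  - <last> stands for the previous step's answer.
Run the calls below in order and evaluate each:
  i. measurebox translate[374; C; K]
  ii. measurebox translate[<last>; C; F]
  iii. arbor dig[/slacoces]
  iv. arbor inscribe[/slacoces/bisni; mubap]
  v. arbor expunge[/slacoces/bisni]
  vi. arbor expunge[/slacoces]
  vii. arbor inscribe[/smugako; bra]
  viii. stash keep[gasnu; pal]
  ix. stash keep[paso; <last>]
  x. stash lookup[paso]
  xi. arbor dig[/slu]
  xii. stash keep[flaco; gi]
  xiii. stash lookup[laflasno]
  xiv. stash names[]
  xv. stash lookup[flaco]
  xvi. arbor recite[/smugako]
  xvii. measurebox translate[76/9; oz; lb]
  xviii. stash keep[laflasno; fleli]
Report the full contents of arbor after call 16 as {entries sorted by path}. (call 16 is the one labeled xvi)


Do: measurebox translate[v: 374; u_from: C; u_to: K]
See: 12943/20
Do: measurebox translate[v: <last>; u_from: C; u_to: F]
See: 119687/100
Do: arbor dig[p: /slacoces]
See: ok
Do: arbor inscribe[p: /slacoces/bisni; c: mubap]
See: created
Do: arbor expunge[p: /slacoces/bisni]
See: ok
Do: arbor expunge[p: /slacoces]
See: ok
Do: arbor inscribe[p: /smugako; c: bra]
See: created
Do: stash keep[k: gasnu; v: pal]
See: di
Do: stash keep[k: paso; v: <last>]
See: nil
Do: stash lookup[k: paso]
See: di
Do: arbor dig[p: /slu]
See: ok
Do: stash keep[k: flaco; v: gi]
See: nil
Do: stash lookup[k: laflasno]
See: tradriplund
Do: stash names[]
See: [flaco, gasnu, laflasno, paso]
Do: stash lookup[k: flaco]
See: gi
Do: arbor recite[p: /smugako]
See: bra
Do: measurebox translate[v: 76/9; u_from: oz; u_to: lb]
See: 19/36
Do: stash keep[k: laflasno; v: fleli]
See: tradriplund

Answer: {fleprika/, slu/, smugako=bra}


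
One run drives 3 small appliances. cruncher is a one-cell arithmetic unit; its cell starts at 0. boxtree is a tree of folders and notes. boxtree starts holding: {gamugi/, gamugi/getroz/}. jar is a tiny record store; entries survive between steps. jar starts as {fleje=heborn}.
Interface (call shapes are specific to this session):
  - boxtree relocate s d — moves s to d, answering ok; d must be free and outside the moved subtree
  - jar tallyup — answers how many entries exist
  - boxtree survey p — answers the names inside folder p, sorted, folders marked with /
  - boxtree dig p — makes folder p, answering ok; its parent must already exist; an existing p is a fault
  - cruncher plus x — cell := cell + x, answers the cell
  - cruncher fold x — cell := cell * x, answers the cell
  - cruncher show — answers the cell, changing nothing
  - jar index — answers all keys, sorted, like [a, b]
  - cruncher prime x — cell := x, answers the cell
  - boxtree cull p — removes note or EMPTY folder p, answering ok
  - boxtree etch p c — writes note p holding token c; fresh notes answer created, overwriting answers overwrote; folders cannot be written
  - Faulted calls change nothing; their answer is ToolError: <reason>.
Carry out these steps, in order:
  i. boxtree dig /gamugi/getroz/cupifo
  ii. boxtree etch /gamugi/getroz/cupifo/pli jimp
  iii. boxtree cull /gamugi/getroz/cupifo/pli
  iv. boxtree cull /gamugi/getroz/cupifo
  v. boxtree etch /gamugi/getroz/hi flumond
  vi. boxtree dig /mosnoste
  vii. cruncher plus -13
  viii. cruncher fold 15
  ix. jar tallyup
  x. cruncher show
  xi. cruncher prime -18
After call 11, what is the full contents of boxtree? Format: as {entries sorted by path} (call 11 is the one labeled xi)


Answer: {gamugi/, gamugi/getroz/, gamugi/getroz/hi=flumond, mosnoste/}

Derivation:
-- boxtree dig(/gamugi/getroz/cupifo) : ok
-- boxtree etch(/gamugi/getroz/cupifo/pli, jimp) : created
-- boxtree cull(/gamugi/getroz/cupifo/pli) : ok
-- boxtree cull(/gamugi/getroz/cupifo) : ok
-- boxtree etch(/gamugi/getroz/hi, flumond) : created
-- boxtree dig(/mosnoste) : ok
-- cruncher plus(-13) : -13
-- cruncher fold(15) : -195
-- jar tallyup() : 1
-- cruncher show() : -195
-- cruncher prime(-18) : -18


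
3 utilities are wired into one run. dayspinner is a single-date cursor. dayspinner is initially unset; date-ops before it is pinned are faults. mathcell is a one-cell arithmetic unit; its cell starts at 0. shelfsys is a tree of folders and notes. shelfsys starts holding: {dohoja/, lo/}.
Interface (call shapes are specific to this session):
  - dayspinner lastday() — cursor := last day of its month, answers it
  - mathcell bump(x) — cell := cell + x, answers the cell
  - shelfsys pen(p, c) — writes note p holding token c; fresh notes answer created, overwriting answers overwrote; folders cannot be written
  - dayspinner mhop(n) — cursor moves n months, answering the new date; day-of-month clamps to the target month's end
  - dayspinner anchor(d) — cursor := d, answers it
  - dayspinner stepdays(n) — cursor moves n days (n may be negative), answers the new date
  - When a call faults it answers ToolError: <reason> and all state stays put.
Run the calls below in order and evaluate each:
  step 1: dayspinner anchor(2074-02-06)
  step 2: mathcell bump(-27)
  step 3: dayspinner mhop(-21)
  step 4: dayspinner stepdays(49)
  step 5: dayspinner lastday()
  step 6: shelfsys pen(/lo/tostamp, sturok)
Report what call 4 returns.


Now I run dayspinner anchor(d→2074-02-06), and get 2074-02-06.
Then mathcell bump(x→-27), which returns -27.
Invoking dayspinner mhop(n→-21), yielding 2072-05-06.
I call dayspinner stepdays(n→49), → 2072-06-24.
Next I call dayspinner lastday(), which returns 2072-06-30.
I run shelfsys pen(p→/lo/tostamp, c→sturok), giving created.

Answer: 2072-06-24


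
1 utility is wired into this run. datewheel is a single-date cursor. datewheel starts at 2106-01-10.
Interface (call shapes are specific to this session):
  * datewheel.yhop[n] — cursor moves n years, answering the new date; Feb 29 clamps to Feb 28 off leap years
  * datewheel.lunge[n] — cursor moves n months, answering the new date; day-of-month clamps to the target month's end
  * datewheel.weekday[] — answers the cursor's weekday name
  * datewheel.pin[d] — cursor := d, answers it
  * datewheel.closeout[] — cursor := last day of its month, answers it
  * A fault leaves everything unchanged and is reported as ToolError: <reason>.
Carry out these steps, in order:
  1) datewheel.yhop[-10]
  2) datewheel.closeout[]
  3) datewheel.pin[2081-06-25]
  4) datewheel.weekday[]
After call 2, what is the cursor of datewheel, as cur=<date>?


==> datewheel.yhop(n=-10)
<== 2096-01-10
==> datewheel.closeout()
<== 2096-01-31
==> datewheel.pin(d=2081-06-25)
<== 2081-06-25
==> datewheel.weekday()
<== Wednesday

Answer: cur=2096-01-31


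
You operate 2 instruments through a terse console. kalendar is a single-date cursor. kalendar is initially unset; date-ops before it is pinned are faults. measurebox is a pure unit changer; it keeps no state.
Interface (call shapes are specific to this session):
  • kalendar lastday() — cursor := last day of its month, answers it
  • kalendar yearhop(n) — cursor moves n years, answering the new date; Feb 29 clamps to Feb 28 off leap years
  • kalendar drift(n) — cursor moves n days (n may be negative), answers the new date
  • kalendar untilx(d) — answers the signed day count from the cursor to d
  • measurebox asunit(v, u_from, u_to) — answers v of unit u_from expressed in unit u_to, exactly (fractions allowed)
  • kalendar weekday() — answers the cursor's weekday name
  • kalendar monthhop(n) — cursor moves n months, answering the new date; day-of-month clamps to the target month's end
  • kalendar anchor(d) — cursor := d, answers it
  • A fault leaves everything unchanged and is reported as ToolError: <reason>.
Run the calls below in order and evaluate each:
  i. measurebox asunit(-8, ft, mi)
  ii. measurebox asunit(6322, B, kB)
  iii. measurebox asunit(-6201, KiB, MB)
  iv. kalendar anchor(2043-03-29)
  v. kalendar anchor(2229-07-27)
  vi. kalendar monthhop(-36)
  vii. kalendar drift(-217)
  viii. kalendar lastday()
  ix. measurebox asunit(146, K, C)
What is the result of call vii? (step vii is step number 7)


Answer: 2225-12-22

Derivation:
# measurebox asunit(v→-8, u_from→ft, u_to→mi) -> -1/660
# measurebox asunit(v→6322, u_from→B, u_to→kB) -> 3161/500
# measurebox asunit(v→-6201, u_from→KiB, u_to→MB) -> -99216/15625
# kalendar anchor(d→2043-03-29) -> 2043-03-29
# kalendar anchor(d→2229-07-27) -> 2229-07-27
# kalendar monthhop(n→-36) -> 2226-07-27
# kalendar drift(n→-217) -> 2225-12-22
# kalendar lastday() -> 2225-12-31
# measurebox asunit(v→146, u_from→K, u_to→C) -> -2543/20


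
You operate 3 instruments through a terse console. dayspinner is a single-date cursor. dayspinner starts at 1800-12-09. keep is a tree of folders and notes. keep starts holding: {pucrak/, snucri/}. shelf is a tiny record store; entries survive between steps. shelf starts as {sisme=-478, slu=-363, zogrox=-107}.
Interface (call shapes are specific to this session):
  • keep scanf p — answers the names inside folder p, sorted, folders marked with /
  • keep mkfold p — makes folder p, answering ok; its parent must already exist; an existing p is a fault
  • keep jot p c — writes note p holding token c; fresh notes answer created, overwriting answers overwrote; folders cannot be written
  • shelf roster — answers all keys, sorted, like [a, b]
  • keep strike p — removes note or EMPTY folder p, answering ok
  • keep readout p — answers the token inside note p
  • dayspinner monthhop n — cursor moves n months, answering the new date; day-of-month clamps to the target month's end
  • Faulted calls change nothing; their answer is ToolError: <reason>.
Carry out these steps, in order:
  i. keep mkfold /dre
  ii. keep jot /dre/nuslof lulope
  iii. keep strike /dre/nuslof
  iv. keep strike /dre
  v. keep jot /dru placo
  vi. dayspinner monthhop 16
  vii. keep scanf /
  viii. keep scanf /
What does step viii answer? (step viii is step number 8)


Answer: [dru, pucrak/, snucri/]

Derivation:
> keep mkfold p='/dre'
[out] ok
> keep jot p='/dre/nuslof' c='lulope'
[out] created
> keep strike p='/dre/nuslof'
[out] ok
> keep strike p='/dre'
[out] ok
> keep jot p='/dru' c='placo'
[out] created
> dayspinner monthhop n='16'
[out] 1802-04-09
> keep scanf p='/'
[out] [dru, pucrak/, snucri/]
> keep scanf p='/'
[out] [dru, pucrak/, snucri/]


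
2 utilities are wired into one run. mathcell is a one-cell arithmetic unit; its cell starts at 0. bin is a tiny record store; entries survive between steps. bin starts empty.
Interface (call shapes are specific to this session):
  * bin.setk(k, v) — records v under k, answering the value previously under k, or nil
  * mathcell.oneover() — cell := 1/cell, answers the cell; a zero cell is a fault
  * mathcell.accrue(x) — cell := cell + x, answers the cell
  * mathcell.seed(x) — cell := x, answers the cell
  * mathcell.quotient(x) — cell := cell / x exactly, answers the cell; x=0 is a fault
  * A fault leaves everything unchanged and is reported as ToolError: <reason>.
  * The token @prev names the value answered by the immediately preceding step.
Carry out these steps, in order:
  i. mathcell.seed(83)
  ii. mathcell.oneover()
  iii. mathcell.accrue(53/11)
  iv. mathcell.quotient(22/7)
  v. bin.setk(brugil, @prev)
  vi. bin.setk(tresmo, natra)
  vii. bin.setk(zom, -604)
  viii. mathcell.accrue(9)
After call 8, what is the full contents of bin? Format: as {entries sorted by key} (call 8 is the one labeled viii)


Answer: {brugil=15435/10043, tresmo=natra, zom=-604}

Derivation:
Act: mathcell.seed[x→83]
Obs: 83
Act: mathcell.oneover[]
Obs: 1/83
Act: mathcell.accrue[x→53/11]
Obs: 4410/913
Act: mathcell.quotient[x→22/7]
Obs: 15435/10043
Act: bin.setk[k→brugil; v→@prev]
Obs: nil
Act: bin.setk[k→tresmo; v→natra]
Obs: nil
Act: bin.setk[k→zom; v→-604]
Obs: nil
Act: mathcell.accrue[x→9]
Obs: 105822/10043


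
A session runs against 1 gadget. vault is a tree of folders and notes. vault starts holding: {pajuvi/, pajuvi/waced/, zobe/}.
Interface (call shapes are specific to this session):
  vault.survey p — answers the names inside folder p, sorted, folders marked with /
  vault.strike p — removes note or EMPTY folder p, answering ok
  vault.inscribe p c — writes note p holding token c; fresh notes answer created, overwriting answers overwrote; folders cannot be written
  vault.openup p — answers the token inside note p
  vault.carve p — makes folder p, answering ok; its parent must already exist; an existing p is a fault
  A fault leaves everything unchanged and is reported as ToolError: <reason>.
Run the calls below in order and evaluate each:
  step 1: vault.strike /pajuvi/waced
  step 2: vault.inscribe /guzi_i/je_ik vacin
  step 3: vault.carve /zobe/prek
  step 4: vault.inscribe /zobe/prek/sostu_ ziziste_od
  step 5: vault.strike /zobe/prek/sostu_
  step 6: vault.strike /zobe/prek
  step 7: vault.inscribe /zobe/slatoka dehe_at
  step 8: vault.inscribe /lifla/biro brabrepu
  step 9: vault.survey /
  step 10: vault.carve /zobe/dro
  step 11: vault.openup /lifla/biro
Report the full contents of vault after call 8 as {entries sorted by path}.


-> strike(p: /pajuvi/waced)
<- ok
-> inscribe(p: /guzi_i/je_ik, c: vacin)
<- ToolError: no parent
-> carve(p: /zobe/prek)
<- ok
-> inscribe(p: /zobe/prek/sostu_, c: ziziste_od)
<- created
-> strike(p: /zobe/prek/sostu_)
<- ok
-> strike(p: /zobe/prek)
<- ok
-> inscribe(p: /zobe/slatoka, c: dehe_at)
<- created
-> inscribe(p: /lifla/biro, c: brabrepu)
<- ToolError: no parent
-> survey(p: /)
<- [pajuvi/, zobe/]
-> carve(p: /zobe/dro)
<- ok
-> openup(p: /lifla/biro)
<- ToolError: not found

Answer: {pajuvi/, zobe/, zobe/slatoka=dehe_at}


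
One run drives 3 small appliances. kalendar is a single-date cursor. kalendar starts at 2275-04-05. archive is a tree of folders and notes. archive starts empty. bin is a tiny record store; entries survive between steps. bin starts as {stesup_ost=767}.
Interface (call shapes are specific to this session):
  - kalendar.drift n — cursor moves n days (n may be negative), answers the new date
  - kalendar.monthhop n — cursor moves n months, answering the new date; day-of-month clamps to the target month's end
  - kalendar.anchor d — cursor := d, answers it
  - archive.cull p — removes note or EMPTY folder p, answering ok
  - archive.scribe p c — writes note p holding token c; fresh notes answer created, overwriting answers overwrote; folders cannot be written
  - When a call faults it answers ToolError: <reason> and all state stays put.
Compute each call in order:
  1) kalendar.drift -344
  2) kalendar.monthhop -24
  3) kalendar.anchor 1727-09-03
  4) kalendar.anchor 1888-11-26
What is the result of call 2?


·→ drift(n: -344)
·← 2274-04-26
·→ monthhop(n: -24)
·← 2272-04-26
·→ anchor(d: 1727-09-03)
·← 1727-09-03
·→ anchor(d: 1888-11-26)
·← 1888-11-26

Answer: 2272-04-26


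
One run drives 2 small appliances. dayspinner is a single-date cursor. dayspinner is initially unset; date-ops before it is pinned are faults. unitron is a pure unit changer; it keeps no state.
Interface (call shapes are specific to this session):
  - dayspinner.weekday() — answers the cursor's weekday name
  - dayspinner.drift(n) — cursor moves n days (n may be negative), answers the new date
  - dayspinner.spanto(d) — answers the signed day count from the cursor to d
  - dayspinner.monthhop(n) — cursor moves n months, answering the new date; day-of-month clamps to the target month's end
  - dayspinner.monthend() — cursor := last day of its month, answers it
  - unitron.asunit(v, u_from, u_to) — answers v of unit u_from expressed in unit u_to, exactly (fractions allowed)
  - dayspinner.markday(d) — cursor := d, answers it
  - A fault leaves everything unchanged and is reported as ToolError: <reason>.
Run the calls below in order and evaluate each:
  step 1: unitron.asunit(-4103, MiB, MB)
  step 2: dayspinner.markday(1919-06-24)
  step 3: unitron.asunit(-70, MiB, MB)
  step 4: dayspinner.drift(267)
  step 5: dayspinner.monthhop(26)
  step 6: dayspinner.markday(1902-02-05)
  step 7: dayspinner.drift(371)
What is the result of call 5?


Answer: 1922-05-17

Derivation:
I call unitron.asunit on v→-4103, u_from→MiB, u_to→MB, and get -67223552/15625.
I call dayspinner.markday on d→1919-06-24, yielding 1919-06-24.
Using unitron.asunit on v→-70, u_from→MiB, u_to→MB, — result: -229376/3125.
Now I run dayspinner.drift on n→267, yielding 1920-03-17.
I call dayspinner.monthhop on n→26, and observe 1922-05-17.
Invoking dayspinner.markday on d→1902-02-05: 1902-02-05.
I run dayspinner.drift on n→371, which returns 1903-02-11.


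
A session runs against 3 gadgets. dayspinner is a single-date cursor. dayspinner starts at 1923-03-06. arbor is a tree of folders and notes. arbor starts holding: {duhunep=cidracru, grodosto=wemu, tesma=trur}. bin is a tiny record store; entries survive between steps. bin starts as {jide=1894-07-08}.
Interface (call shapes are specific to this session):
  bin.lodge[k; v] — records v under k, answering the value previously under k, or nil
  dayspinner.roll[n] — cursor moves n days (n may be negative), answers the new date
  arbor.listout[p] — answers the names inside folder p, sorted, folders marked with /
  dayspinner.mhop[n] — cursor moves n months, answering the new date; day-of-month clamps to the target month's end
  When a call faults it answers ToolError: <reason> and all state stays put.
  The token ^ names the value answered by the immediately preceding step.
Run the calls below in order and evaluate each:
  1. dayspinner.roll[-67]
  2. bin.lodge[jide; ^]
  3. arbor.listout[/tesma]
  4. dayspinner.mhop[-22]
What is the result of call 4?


Answer: 1921-02-28

Derivation:
CALL dayspinner.roll[-67]
RET  1922-12-29
CALL bin.lodge[jide; ^]
RET  1894-07-08
CALL arbor.listout[/tesma]
RET  ToolError: not a directory
CALL dayspinner.mhop[-22]
RET  1921-02-28


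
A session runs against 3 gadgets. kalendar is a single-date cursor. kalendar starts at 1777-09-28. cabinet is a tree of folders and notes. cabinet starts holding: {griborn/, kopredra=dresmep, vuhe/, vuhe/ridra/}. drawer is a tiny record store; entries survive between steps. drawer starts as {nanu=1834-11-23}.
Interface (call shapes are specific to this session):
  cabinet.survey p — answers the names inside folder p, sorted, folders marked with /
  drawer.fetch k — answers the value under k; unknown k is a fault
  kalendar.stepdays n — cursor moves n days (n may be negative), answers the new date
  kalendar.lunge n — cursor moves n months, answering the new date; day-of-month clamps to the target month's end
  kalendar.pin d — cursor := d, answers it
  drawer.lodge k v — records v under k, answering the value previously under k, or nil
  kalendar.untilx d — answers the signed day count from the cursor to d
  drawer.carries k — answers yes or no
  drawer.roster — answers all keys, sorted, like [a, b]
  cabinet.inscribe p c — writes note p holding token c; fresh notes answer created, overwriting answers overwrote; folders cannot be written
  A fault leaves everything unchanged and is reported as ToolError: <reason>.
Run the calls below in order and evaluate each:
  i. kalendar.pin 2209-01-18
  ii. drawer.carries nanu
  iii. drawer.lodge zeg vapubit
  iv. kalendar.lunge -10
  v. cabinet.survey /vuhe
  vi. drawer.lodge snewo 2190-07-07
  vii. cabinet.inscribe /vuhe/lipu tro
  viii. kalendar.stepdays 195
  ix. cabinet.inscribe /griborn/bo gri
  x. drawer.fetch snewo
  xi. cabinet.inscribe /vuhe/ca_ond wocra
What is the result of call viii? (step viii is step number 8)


→ pin(2209-01-18)
← 2209-01-18
→ carries(nanu)
← yes
→ lodge(zeg, vapubit)
← nil
→ lunge(-10)
← 2208-03-18
→ survey(/vuhe)
← [ridra/]
→ lodge(snewo, 2190-07-07)
← nil
→ inscribe(/vuhe/lipu, tro)
← created
→ stepdays(195)
← 2208-09-29
→ inscribe(/griborn/bo, gri)
← created
→ fetch(snewo)
← 2190-07-07
→ inscribe(/vuhe/ca_ond, wocra)
← created

Answer: 2208-09-29
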